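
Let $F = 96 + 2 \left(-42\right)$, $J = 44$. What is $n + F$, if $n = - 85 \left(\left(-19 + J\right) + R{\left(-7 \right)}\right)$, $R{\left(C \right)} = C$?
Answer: $-1518$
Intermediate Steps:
$n = -1530$ ($n = - 85 \left(\left(-19 + 44\right) - 7\right) = - 85 \left(25 - 7\right) = \left(-85\right) 18 = -1530$)
$F = 12$ ($F = 96 - 84 = 12$)
$n + F = -1530 + 12 = -1518$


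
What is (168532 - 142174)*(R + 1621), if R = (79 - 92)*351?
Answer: -77545236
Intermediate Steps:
R = -4563 (R = -13*351 = -4563)
(168532 - 142174)*(R + 1621) = (168532 - 142174)*(-4563 + 1621) = 26358*(-2942) = -77545236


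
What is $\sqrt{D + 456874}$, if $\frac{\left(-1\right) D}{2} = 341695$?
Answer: $2 i \sqrt{56629} \approx 475.94 i$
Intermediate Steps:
$D = -683390$ ($D = \left(-2\right) 341695 = -683390$)
$\sqrt{D + 456874} = \sqrt{-683390 + 456874} = \sqrt{-226516} = 2 i \sqrt{56629}$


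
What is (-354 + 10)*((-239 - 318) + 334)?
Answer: 76712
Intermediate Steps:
(-354 + 10)*((-239 - 318) + 334) = -344*(-557 + 334) = -344*(-223) = 76712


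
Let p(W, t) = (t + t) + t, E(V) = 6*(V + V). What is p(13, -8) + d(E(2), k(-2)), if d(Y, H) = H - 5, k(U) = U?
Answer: -31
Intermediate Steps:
E(V) = 12*V (E(V) = 6*(2*V) = 12*V)
d(Y, H) = -5 + H
p(W, t) = 3*t (p(W, t) = 2*t + t = 3*t)
p(13, -8) + d(E(2), k(-2)) = 3*(-8) + (-5 - 2) = -24 - 7 = -31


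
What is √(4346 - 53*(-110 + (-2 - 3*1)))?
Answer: √10441 ≈ 102.18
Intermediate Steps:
√(4346 - 53*(-110 + (-2 - 3*1))) = √(4346 - 53*(-110 + (-2 - 3))) = √(4346 - 53*(-110 - 5)) = √(4346 - 53*(-115)) = √(4346 + 6095) = √10441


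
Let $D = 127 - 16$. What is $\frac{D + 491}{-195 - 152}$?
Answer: $- \frac{602}{347} \approx -1.7349$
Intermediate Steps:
$D = 111$
$\frac{D + 491}{-195 - 152} = \frac{111 + 491}{-195 - 152} = \frac{602}{-347} = 602 \left(- \frac{1}{347}\right) = - \frac{602}{347}$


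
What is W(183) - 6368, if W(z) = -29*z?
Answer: -11675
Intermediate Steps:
W(183) - 6368 = -29*183 - 6368 = -5307 - 6368 = -11675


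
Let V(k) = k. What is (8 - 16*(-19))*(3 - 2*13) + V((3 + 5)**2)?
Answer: -7112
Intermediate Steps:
(8 - 16*(-19))*(3 - 2*13) + V((3 + 5)**2) = (8 - 16*(-19))*(3 - 2*13) + (3 + 5)**2 = (8 + 304)*(3 - 26) + 8**2 = 312*(-23) + 64 = -7176 + 64 = -7112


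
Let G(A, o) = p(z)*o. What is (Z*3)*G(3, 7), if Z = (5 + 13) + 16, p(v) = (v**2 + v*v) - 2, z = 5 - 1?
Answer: 21420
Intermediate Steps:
z = 4
p(v) = -2 + 2*v**2 (p(v) = (v**2 + v**2) - 2 = 2*v**2 - 2 = -2 + 2*v**2)
Z = 34 (Z = 18 + 16 = 34)
G(A, o) = 30*o (G(A, o) = (-2 + 2*4**2)*o = (-2 + 2*16)*o = (-2 + 32)*o = 30*o)
(Z*3)*G(3, 7) = (34*3)*(30*7) = 102*210 = 21420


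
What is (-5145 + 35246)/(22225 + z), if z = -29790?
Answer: -30101/7565 ≈ -3.9790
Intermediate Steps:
(-5145 + 35246)/(22225 + z) = (-5145 + 35246)/(22225 - 29790) = 30101/(-7565) = 30101*(-1/7565) = -30101/7565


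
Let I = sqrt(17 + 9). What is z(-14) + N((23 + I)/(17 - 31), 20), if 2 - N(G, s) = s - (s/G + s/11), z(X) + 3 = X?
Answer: -254435/5533 + 280*sqrt(26)/503 ≈ -43.147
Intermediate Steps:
I = sqrt(26) ≈ 5.0990
z(X) = -3 + X
N(G, s) = 2 - 10*s/11 + s/G (N(G, s) = 2 - (s - (s/G + s/11)) = 2 - (s - (s/11 + s/G)) = 2 - (s + (-s/11 - s/G)) = 2 - (10*s/11 - s/G) = 2 + (-10*s/11 + s/G) = 2 - 10*s/11 + s/G)
z(-14) + N((23 + I)/(17 - 31), 20) = (-3 - 14) + (2 - 10/11*20 + 20/(((23 + sqrt(26))/(17 - 31)))) = -17 + (2 - 200/11 + 20/(((23 + sqrt(26))/(-14)))) = -17 + (2 - 200/11 + 20/(((23 + sqrt(26))*(-1/14)))) = -17 + (2 - 200/11 + 20/(-23/14 - sqrt(26)/14)) = -17 + (-178/11 + 20/(-23/14 - sqrt(26)/14)) = -365/11 + 20/(-23/14 - sqrt(26)/14)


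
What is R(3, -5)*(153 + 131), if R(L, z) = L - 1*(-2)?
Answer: 1420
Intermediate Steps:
R(L, z) = 2 + L (R(L, z) = L + 2 = 2 + L)
R(3, -5)*(153 + 131) = (2 + 3)*(153 + 131) = 5*284 = 1420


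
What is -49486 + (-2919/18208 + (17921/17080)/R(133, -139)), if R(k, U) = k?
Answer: -255855910219489/5170252640 ≈ -49486.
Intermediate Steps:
-49486 + (-2919/18208 + (17921/17080)/R(133, -139)) = -49486 + (-2919/18208 + (17921/17080)/133) = -49486 + (-2919*1/18208 + (17921*(1/17080))*(1/133)) = -49486 + (-2919/18208 + (17921/17080)*(1/133)) = -49486 + (-2919/18208 + 17921/2271640) = -49486 - 788076449/5170252640 = -255855910219489/5170252640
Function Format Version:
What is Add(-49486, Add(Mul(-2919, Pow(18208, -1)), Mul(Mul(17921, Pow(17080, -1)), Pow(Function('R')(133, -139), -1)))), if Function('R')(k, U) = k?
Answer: Rational(-255855910219489, 5170252640) ≈ -49486.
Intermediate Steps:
Add(-49486, Add(Mul(-2919, Pow(18208, -1)), Mul(Mul(17921, Pow(17080, -1)), Pow(Function('R')(133, -139), -1)))) = Add(-49486, Add(Mul(-2919, Pow(18208, -1)), Mul(Mul(17921, Pow(17080, -1)), Pow(133, -1)))) = Add(-49486, Add(Mul(-2919, Rational(1, 18208)), Mul(Mul(17921, Rational(1, 17080)), Rational(1, 133)))) = Add(-49486, Add(Rational(-2919, 18208), Mul(Rational(17921, 17080), Rational(1, 133)))) = Add(-49486, Add(Rational(-2919, 18208), Rational(17921, 2271640))) = Add(-49486, Rational(-788076449, 5170252640)) = Rational(-255855910219489, 5170252640)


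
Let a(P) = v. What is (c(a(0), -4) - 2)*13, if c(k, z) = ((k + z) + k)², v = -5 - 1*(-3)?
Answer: 806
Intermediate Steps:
v = -2 (v = -5 + 3 = -2)
a(P) = -2
c(k, z) = (z + 2*k)²
(c(a(0), -4) - 2)*13 = ((-4 + 2*(-2))² - 2)*13 = ((-4 - 4)² - 2)*13 = ((-8)² - 2)*13 = (64 - 2)*13 = 62*13 = 806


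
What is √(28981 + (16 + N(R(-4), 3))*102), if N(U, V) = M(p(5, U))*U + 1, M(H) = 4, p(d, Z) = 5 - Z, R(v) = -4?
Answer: √29083 ≈ 170.54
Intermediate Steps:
N(U, V) = 1 + 4*U (N(U, V) = 4*U + 1 = 1 + 4*U)
√(28981 + (16 + N(R(-4), 3))*102) = √(28981 + (16 + (1 + 4*(-4)))*102) = √(28981 + (16 + (1 - 16))*102) = √(28981 + (16 - 15)*102) = √(28981 + 1*102) = √(28981 + 102) = √29083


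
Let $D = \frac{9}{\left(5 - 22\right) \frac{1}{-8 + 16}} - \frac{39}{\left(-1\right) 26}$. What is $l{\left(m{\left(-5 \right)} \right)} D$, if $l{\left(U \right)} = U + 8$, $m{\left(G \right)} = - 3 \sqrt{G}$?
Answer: $- \frac{372}{17} + \frac{279 i \sqrt{5}}{34} \approx -21.882 + 18.349 i$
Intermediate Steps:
$l{\left(U \right)} = 8 + U$
$D = - \frac{93}{34}$ ($D = \frac{9}{\left(-17\right) \frac{1}{8}} - \frac{39}{-26} = \frac{9}{\left(-17\right) \frac{1}{8}} - - \frac{3}{2} = \frac{9}{- \frac{17}{8}} + \frac{3}{2} = 9 \left(- \frac{8}{17}\right) + \frac{3}{2} = - \frac{72}{17} + \frac{3}{2} = - \frac{93}{34} \approx -2.7353$)
$l{\left(m{\left(-5 \right)} \right)} D = \left(8 - 3 \sqrt{-5}\right) \left(- \frac{93}{34}\right) = \left(8 - 3 i \sqrt{5}\right) \left(- \frac{93}{34}\right) = - \frac{372}{17} + \frac{279 i \sqrt{5}}{34}$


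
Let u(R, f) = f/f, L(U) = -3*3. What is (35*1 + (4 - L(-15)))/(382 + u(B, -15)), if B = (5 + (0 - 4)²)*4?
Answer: 48/383 ≈ 0.12533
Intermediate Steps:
L(U) = -9
B = 84 (B = (5 + (-4)²)*4 = (5 + 16)*4 = 21*4 = 84)
u(R, f) = 1
(35*1 + (4 - L(-15)))/(382 + u(B, -15)) = (35*1 + (4 - 1*(-9)))/(382 + 1) = (35 + (4 + 9))/383 = (35 + 13)*(1/383) = 48*(1/383) = 48/383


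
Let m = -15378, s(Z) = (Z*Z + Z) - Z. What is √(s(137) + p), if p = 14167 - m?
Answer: 7*√986 ≈ 219.80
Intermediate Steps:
s(Z) = Z² (s(Z) = (Z² + Z) - Z = (Z + Z²) - Z = Z²)
p = 29545 (p = 14167 - 1*(-15378) = 14167 + 15378 = 29545)
√(s(137) + p) = √(137² + 29545) = √(18769 + 29545) = √48314 = 7*√986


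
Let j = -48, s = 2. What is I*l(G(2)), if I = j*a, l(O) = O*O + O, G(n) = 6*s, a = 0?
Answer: 0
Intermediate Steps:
G(n) = 12 (G(n) = 6*2 = 12)
l(O) = O + O² (l(O) = O² + O = O + O²)
I = 0 (I = -48*0 = 0)
I*l(G(2)) = 0*(12*(1 + 12)) = 0*(12*13) = 0*156 = 0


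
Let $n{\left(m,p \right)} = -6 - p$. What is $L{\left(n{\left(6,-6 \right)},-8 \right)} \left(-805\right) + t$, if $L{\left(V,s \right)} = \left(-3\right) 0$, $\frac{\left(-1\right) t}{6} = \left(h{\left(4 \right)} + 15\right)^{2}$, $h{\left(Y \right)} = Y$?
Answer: $-2166$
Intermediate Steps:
$t = -2166$ ($t = - 6 \left(4 + 15\right)^{2} = - 6 \cdot 19^{2} = \left(-6\right) 361 = -2166$)
$L{\left(V,s \right)} = 0$
$L{\left(n{\left(6,-6 \right)},-8 \right)} \left(-805\right) + t = 0 \left(-805\right) - 2166 = 0 - 2166 = -2166$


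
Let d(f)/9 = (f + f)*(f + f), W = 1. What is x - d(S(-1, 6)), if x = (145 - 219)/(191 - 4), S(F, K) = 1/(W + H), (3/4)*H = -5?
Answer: -4822/3179 ≈ -1.5168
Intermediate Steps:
H = -20/3 (H = (4/3)*(-5) = -20/3 ≈ -6.6667)
S(F, K) = -3/17 (S(F, K) = 1/(1 - 20/3) = 1/(-17/3) = -3/17)
x = -74/187 ≈ -0.39572
d(f) = 36*f² (d(f) = 9*((f + f)*(f + f)) = 9*((2*f)*(2*f)) = 9*(4*f²) = 36*f²)
x - d(S(-1, 6)) = -74/187 - 36*(-3/17)² = -74/187 - 36*9/289 = -74/187 - 1*324/289 = -74/187 - 324/289 = -4822/3179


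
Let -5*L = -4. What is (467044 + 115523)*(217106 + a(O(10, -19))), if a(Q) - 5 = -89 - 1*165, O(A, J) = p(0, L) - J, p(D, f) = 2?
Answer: 126333731919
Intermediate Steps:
L = ⅘ (L = -⅕*(-4) = ⅘ ≈ 0.80000)
O(A, J) = 2 - J
a(Q) = -249 (a(Q) = 5 + (-89 - 1*165) = 5 + (-89 - 165) = 5 - 254 = -249)
(467044 + 115523)*(217106 + a(O(10, -19))) = (467044 + 115523)*(217106 - 249) = 582567*216857 = 126333731919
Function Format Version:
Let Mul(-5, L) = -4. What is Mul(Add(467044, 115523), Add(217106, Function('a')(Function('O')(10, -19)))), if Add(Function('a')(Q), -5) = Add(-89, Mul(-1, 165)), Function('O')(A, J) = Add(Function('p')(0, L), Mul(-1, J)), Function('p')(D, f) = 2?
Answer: 126333731919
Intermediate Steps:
L = Rational(4, 5) (L = Mul(Rational(-1, 5), -4) = Rational(4, 5) ≈ 0.80000)
Function('O')(A, J) = Add(2, Mul(-1, J))
Function('a')(Q) = -249 (Function('a')(Q) = Add(5, Add(-89, Mul(-1, 165))) = Add(5, Add(-89, -165)) = Add(5, -254) = -249)
Mul(Add(467044, 115523), Add(217106, Function('a')(Function('O')(10, -19)))) = Mul(Add(467044, 115523), Add(217106, -249)) = Mul(582567, 216857) = 126333731919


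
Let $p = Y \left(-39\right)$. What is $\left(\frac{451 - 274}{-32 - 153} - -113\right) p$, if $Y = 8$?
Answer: $- \frac{6467136}{185} \approx -34958.0$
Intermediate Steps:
$p = -312$ ($p = 8 \left(-39\right) = -312$)
$\left(\frac{451 - 274}{-32 - 153} - -113\right) p = \left(\frac{451 - 274}{-32 - 153} - -113\right) \left(-312\right) = \left(\frac{177}{-185} + 113\right) \left(-312\right) = \left(177 \left(- \frac{1}{185}\right) + 113\right) \left(-312\right) = \left(- \frac{177}{185} + 113\right) \left(-312\right) = \frac{20728}{185} \left(-312\right) = - \frac{6467136}{185}$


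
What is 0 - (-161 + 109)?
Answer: 52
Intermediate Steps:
0 - (-161 + 109) = 0 - 1*(-52) = 0 + 52 = 52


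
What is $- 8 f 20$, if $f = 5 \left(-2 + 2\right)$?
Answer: $0$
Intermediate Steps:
$f = 0$ ($f = 5 \cdot 0 = 0$)
$- 8 f 20 = \left(-8\right) 0 \cdot 20 = 0 \cdot 20 = 0$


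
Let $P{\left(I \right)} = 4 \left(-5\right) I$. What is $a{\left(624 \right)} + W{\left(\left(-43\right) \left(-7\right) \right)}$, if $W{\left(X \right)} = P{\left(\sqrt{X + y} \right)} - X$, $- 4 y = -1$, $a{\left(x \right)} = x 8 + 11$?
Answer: $4702 - 10 \sqrt{1205} \approx 4354.9$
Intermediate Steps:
$a{\left(x \right)} = 11 + 8 x$ ($a{\left(x \right)} = 8 x + 11 = 11 + 8 x$)
$y = \frac{1}{4}$ ($y = \left(- \frac{1}{4}\right) \left(-1\right) = \frac{1}{4} \approx 0.25$)
$P{\left(I \right)} = - 20 I$
$W{\left(X \right)} = - X - 20 \sqrt{\frac{1}{4} + X}$ ($W{\left(X \right)} = - 20 \sqrt{X + \frac{1}{4}} - X = - 20 \sqrt{\frac{1}{4} + X} - X = - X - 20 \sqrt{\frac{1}{4} + X}$)
$a{\left(624 \right)} + W{\left(\left(-43\right) \left(-7\right) \right)} = \left(11 + 8 \cdot 624\right) - \left(301 + 10 \sqrt{1 + 4 \left(\left(-43\right) \left(-7\right)\right)}\right) = \left(11 + 4992\right) - \left(301 + 10 \sqrt{1 + 4 \cdot 301}\right) = 5003 - \left(301 + 10 \sqrt{1 + 1204}\right) = 5003 - \left(301 + 10 \sqrt{1205}\right) = 4702 - 10 \sqrt{1205}$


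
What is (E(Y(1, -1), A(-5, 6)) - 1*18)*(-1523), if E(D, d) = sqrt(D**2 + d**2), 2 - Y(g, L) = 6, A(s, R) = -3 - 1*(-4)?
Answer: 27414 - 1523*sqrt(17) ≈ 21135.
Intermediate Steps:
A(s, R) = 1 (A(s, R) = -3 + 4 = 1)
Y(g, L) = -4 (Y(g, L) = 2 - 1*6 = 2 - 6 = -4)
(E(Y(1, -1), A(-5, 6)) - 1*18)*(-1523) = (sqrt((-4)**2 + 1**2) - 1*18)*(-1523) = (sqrt(16 + 1) - 18)*(-1523) = (sqrt(17) - 18)*(-1523) = (-18 + sqrt(17))*(-1523) = 27414 - 1523*sqrt(17)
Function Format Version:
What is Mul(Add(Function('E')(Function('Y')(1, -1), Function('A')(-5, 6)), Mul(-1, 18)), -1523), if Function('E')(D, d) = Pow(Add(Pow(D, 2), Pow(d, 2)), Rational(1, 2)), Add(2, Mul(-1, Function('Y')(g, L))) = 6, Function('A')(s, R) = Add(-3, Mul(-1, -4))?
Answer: Add(27414, Mul(-1523, Pow(17, Rational(1, 2)))) ≈ 21135.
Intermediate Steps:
Function('A')(s, R) = 1 (Function('A')(s, R) = Add(-3, 4) = 1)
Function('Y')(g, L) = -4 (Function('Y')(g, L) = Add(2, Mul(-1, 6)) = Add(2, -6) = -4)
Mul(Add(Function('E')(Function('Y')(1, -1), Function('A')(-5, 6)), Mul(-1, 18)), -1523) = Mul(Add(Pow(Add(Pow(-4, 2), Pow(1, 2)), Rational(1, 2)), Mul(-1, 18)), -1523) = Mul(Add(Pow(Add(16, 1), Rational(1, 2)), -18), -1523) = Mul(Add(Pow(17, Rational(1, 2)), -18), -1523) = Mul(Add(-18, Pow(17, Rational(1, 2))), -1523) = Add(27414, Mul(-1523, Pow(17, Rational(1, 2))))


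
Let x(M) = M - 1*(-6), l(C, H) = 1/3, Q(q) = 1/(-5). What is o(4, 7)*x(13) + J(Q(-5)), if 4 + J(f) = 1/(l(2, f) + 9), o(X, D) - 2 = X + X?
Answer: 5211/28 ≈ 186.11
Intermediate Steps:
o(X, D) = 2 + 2*X (o(X, D) = 2 + (X + X) = 2 + 2*X)
Q(q) = -⅕
l(C, H) = ⅓
x(M) = 6 + M (x(M) = M + 6 = 6 + M)
J(f) = -109/28 (J(f) = -4 + 1/(⅓ + 9) = -4 + 1/(28/3) = -4 + 3/28 = -109/28)
o(4, 7)*x(13) + J(Q(-5)) = (2 + 2*4)*(6 + 13) - 109/28 = (2 + 8)*19 - 109/28 = 10*19 - 109/28 = 190 - 109/28 = 5211/28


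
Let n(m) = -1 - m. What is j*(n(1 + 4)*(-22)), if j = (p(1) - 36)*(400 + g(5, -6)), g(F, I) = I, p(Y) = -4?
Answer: -2080320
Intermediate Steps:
j = -15760 (j = (-4 - 36)*(400 - 6) = -40*394 = -15760)
j*(n(1 + 4)*(-22)) = -15760*(-1 - (1 + 4))*(-22) = -15760*(-1 - 1*5)*(-22) = -15760*(-1 - 5)*(-22) = -(-94560)*(-22) = -15760*132 = -2080320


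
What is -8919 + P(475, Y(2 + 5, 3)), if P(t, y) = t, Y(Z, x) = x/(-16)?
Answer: -8444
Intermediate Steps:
Y(Z, x) = -x/16 (Y(Z, x) = x*(-1/16) = -x/16)
-8919 + P(475, Y(2 + 5, 3)) = -8919 + 475 = -8444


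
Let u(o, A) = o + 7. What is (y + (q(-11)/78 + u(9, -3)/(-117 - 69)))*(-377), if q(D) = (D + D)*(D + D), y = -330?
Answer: 3785196/31 ≈ 1.2210e+5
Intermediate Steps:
u(o, A) = 7 + o
q(D) = 4*D**2 (q(D) = (2*D)*(2*D) = 4*D**2)
(y + (q(-11)/78 + u(9, -3)/(-117 - 69)))*(-377) = (-330 + ((4*(-11)**2)/78 + (7 + 9)/(-117 - 69)))*(-377) = (-330 + ((4*121)*(1/78) + 16/(-186)))*(-377) = (-330 + (484*(1/78) + 16*(-1/186)))*(-377) = (-330 + (242/39 - 8/93))*(-377) = (-330 + 2466/403)*(-377) = -130524/403*(-377) = 3785196/31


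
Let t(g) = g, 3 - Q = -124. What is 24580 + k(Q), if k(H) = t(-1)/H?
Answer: 3121659/127 ≈ 24580.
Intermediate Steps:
Q = 127 (Q = 3 - 1*(-124) = 3 + 124 = 127)
k(H) = -1/H
24580 + k(Q) = 24580 - 1/127 = 3121659/127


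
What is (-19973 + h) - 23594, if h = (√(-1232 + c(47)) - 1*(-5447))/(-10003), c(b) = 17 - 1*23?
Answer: -435806148/10003 - I*√1238/10003 ≈ -43568.0 - 0.0035175*I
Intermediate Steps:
c(b) = -6 (c(b) = 17 - 23 = -6)
h = -5447/10003 - I*√1238/10003 (h = (√(-1232 - 6) - 1*(-5447))/(-10003) = (√(-1238) + 5447)*(-1/10003) = (I*√1238 + 5447)*(-1/10003) = (5447 + I*√1238)*(-1/10003) = -5447/10003 - I*√1238/10003 ≈ -0.54454 - 0.0035175*I)
(-19973 + h) - 23594 = (-19973 + (-5447/10003 - I*√1238/10003)) - 23594 = (-199795366/10003 - I*√1238/10003) - 23594 = -435806148/10003 - I*√1238/10003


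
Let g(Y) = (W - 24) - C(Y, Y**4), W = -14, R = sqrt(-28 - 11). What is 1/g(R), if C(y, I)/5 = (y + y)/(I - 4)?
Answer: -43724491/1661532608 + 7585*I*sqrt(39)/1661532608 ≈ -0.026316 + 2.8509e-5*I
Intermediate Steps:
R = I*sqrt(39) (R = sqrt(-39) = I*sqrt(39) ≈ 6.245*I)
C(y, I) = 10*y/(-4 + I) (C(y, I) = 5*((y + y)/(I - 4)) = 5*((2*y)/(-4 + I)) = 5*(2*y/(-4 + I)) = 10*y/(-4 + I))
g(Y) = -38 - 10*Y/(-4 + Y**4) (g(Y) = (-14 - 24) - 10*Y/(-4 + Y**4) = -38 - 10*Y/(-4 + Y**4))
1/g(R) = 1/(2*(76 - 19*(I*sqrt(39))**4 - 5*I*sqrt(39))/(-4 + (I*sqrt(39))**4)) = 1/(2*(76 - 19*1521 - 5*I*sqrt(39))/(-4 + 1521)) = 1/(2*(76 - 28899 - 5*I*sqrt(39))/1517) = 1/(2*(1/1517)*(-28823 - 5*I*sqrt(39))) = 1/(-38 - 10*I*sqrt(39)/1517)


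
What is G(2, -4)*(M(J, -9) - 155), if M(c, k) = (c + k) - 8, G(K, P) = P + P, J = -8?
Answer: 1440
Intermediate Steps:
G(K, P) = 2*P
M(c, k) = -8 + c + k
G(2, -4)*(M(J, -9) - 155) = (2*(-4))*((-8 - 8 - 9) - 155) = -8*(-25 - 155) = -8*(-180) = 1440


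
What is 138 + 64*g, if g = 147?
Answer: 9546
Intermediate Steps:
138 + 64*g = 138 + 64*147 = 138 + 9408 = 9546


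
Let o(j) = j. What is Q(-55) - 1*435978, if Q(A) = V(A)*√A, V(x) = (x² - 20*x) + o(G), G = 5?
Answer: -435978 + 4130*I*√55 ≈ -4.3598e+5 + 30629.0*I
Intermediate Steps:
V(x) = 5 + x² - 20*x (V(x) = (x² - 20*x) + 5 = 5 + x² - 20*x)
Q(A) = √A*(5 + A² - 20*A) (Q(A) = (5 + A² - 20*A)*√A = √A*(5 + A² - 20*A))
Q(-55) - 1*435978 = √(-55)*(5 + (-55)² - 20*(-55)) - 1*435978 = (I*√55)*(5 + 3025 + 1100) - 435978 = (I*√55)*4130 - 435978 = 4130*I*√55 - 435978 = -435978 + 4130*I*√55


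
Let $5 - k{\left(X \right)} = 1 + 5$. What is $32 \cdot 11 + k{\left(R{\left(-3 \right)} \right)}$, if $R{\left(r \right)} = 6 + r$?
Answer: $351$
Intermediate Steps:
$k{\left(X \right)} = -1$ ($k{\left(X \right)} = 5 - \left(1 + 5\right) = 5 - 6 = -1$)
$32 \cdot 11 + k{\left(R{\left(-3 \right)} \right)} = 32 \cdot 11 - 1 = 352 - 1 = 351$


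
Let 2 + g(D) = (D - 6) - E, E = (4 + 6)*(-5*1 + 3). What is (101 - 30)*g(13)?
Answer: 1775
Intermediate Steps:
E = -20 (E = 10*(-5 + 3) = 10*(-2) = -20)
g(D) = 12 + D (g(D) = -2 + ((D - 6) - 1*(-20)) = -2 + ((-6 + D) + 20) = -2 + (14 + D) = 12 + D)
(101 - 30)*g(13) = (101 - 30)*(12 + 13) = 71*25 = 1775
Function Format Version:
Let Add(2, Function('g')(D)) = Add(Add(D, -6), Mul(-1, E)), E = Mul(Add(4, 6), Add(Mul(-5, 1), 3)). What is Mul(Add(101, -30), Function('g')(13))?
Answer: 1775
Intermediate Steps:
E = -20 (E = Mul(10, Add(-5, 3)) = Mul(10, -2) = -20)
Function('g')(D) = Add(12, D) (Function('g')(D) = Add(-2, Add(Add(D, -6), Mul(-1, -20))) = Add(-2, Add(Add(-6, D), 20)) = Add(-2, Add(14, D)) = Add(12, D))
Mul(Add(101, -30), Function('g')(13)) = Mul(Add(101, -30), Add(12, 13)) = Mul(71, 25) = 1775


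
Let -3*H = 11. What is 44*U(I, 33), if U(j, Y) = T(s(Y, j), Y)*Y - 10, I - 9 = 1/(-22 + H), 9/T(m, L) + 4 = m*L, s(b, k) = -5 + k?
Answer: -298804/887 ≈ -336.87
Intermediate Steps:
H = -11/3 (H = -⅓*11 = -11/3 ≈ -3.6667)
T(m, L) = 9/(-4 + L*m) (T(m, L) = 9/(-4 + m*L) = 9/(-4 + L*m))
I = 690/77 (I = 9 + 1/(-22 - 11/3) = 9 + 1/(-77/3) = 9 - 3/77 = 690/77 ≈ 8.9610)
U(j, Y) = -10 + 9*Y/(-4 + Y*(-5 + j)) (U(j, Y) = (9/(-4 + Y*(-5 + j)))*Y - 10 = 9*Y/(-4 + Y*(-5 + j)) - 10 = -10 + 9*Y/(-4 + Y*(-5 + j)))
44*U(I, 33) = 44*((40 + 9*33 - 10*33*(-5 + 690/77))/(-4 + 33*(-5 + 690/77))) = 44*((40 + 297 - 10*33*305/77)/(-4 + 33*(305/77))) = 44*((40 + 297 - 9150/7)/(-4 + 915/7)) = 44*(-6791/7/(887/7)) = 44*((7/887)*(-6791/7)) = 44*(-6791/887) = -298804/887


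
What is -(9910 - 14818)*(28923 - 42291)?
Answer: -65610144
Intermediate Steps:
-(9910 - 14818)*(28923 - 42291) = -(-4908)*(-13368) = -1*65610144 = -65610144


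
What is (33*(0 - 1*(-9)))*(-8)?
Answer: -2376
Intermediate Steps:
(33*(0 - 1*(-9)))*(-8) = (33*(0 + 9))*(-8) = (33*9)*(-8) = 297*(-8) = -2376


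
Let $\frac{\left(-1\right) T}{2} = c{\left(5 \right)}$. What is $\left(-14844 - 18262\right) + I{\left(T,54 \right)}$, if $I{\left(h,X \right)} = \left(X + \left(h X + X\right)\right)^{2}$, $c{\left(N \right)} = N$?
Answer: $153518$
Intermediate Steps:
$T = -10$ ($T = \left(-2\right) 5 = -10$)
$I{\left(h,X \right)} = \left(2 X + X h\right)^{2}$ ($I{\left(h,X \right)} = \left(X + \left(X h + X\right)\right)^{2} = \left(X + \left(X + X h\right)\right)^{2} = \left(2 X + X h\right)^{2}$)
$\left(-14844 - 18262\right) + I{\left(T,54 \right)} = \left(-14844 - 18262\right) + 54^{2} \left(2 - 10\right)^{2} = -33106 + 2916 \left(-8\right)^{2} = -33106 + 2916 \cdot 64 = -33106 + 186624 = 153518$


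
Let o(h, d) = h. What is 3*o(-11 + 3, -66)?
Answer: -24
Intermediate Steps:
3*o(-11 + 3, -66) = 3*(-11 + 3) = 3*(-8) = -24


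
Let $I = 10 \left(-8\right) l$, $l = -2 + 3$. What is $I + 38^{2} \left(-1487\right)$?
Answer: $-2147308$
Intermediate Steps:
$l = 1$
$I = -80$ ($I = 10 \left(-8\right) 1 = \left(-80\right) 1 = -80$)
$I + 38^{2} \left(-1487\right) = -80 + 38^{2} \left(-1487\right) = -80 + 1444 \left(-1487\right) = -80 - 2147228 = -2147308$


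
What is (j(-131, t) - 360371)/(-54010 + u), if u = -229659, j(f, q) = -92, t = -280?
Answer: 360463/283669 ≈ 1.2707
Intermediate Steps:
(j(-131, t) - 360371)/(-54010 + u) = (-92 - 360371)/(-54010 - 229659) = -360463/(-283669) = -360463*(-1/283669) = 360463/283669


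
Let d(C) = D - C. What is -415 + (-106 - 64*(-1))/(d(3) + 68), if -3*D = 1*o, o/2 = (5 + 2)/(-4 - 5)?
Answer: -735269/1769 ≈ -415.64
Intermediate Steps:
o = -14/9 (o = 2*((5 + 2)/(-4 - 5)) = 2*(7/(-9)) = 2*(7*(-1/9)) = 2*(-7/9) = -14/9 ≈ -1.5556)
D = 14/27 (D = -(-14)/(3*9) = -1/3*(-14/9) = 14/27 ≈ 0.51852)
d(C) = 14/27 - C
-415 + (-106 - 64*(-1))/(d(3) + 68) = -415 + (-106 - 64*(-1))/((14/27 - 1*3) + 68) = -415 + (-106 + 64)/((14/27 - 3) + 68) = -415 - 42/(-67/27 + 68) = -415 - 42/1769/27 = -415 - 42*27/1769 = -415 - 1134/1769 = -735269/1769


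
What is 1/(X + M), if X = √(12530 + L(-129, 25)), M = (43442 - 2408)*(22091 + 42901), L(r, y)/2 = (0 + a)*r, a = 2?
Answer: 1333440864/3556129075570126985 - √12014/7112258151140253970 ≈ 3.7497e-10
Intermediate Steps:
L(r, y) = 4*r (L(r, y) = 2*((0 + 2)*r) = 2*(2*r) = 4*r)
M = 2666881728 (M = 41034*64992 = 2666881728)
X = √12014 (X = √(12530 + 4*(-129)) = √(12530 - 516) = √12014 ≈ 109.61)
1/(X + M) = 1/(√12014 + 2666881728) = 1/(2666881728 + √12014)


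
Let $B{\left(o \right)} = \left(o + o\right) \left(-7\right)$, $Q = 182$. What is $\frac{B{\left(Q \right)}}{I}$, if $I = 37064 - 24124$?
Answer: $- \frac{637}{3235} \approx -0.19691$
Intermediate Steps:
$I = 12940$ ($I = 37064 - 24124 = 12940$)
$B{\left(o \right)} = - 14 o$ ($B{\left(o \right)} = 2 o \left(-7\right) = - 14 o$)
$\frac{B{\left(Q \right)}}{I} = \frac{\left(-14\right) 182}{12940} = \left(-2548\right) \frac{1}{12940} = - \frac{637}{3235}$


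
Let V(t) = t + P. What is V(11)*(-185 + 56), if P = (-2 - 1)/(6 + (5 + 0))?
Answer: -15222/11 ≈ -1383.8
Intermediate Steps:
P = -3/11 (P = -3/(6 + 5) = -3/11 ≈ -0.27273)
V(t) = -3/11 + t (V(t) = t - 3/11 = -3/11 + t)
V(11)*(-185 + 56) = (-3/11 + 11)*(-185 + 56) = (118/11)*(-129) = -15222/11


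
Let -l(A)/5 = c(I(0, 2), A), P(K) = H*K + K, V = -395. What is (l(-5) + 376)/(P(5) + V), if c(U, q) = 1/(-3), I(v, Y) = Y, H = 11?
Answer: -1133/1005 ≈ -1.1274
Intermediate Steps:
P(K) = 12*K (P(K) = 11*K + K = 12*K)
c(U, q) = -⅓
l(A) = 5/3 (l(A) = -5*(-⅓) = 5/3)
(l(-5) + 376)/(P(5) + V) = (5/3 + 376)/(12*5 - 395) = 1133/(3*(60 - 395)) = (1133/3)/(-335) = (1133/3)*(-1/335) = -1133/1005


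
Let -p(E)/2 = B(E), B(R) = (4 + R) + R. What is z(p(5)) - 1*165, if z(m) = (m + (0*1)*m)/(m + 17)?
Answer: -1787/11 ≈ -162.45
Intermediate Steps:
B(R) = 4 + 2*R
p(E) = -8 - 4*E (p(E) = -2*(4 + 2*E) = -8 - 4*E)
z(m) = m/(17 + m) (z(m) = (m + 0*m)/(17 + m) = (m + 0)/(17 + m) = m/(17 + m))
z(p(5)) - 1*165 = (-8 - 4*5)/(17 + (-8 - 4*5)) - 1*165 = (-8 - 20)/(17 + (-8 - 20)) - 165 = -28/(17 - 28) - 165 = -28/(-11) - 165 = -28*(-1/11) - 165 = 28/11 - 165 = -1787/11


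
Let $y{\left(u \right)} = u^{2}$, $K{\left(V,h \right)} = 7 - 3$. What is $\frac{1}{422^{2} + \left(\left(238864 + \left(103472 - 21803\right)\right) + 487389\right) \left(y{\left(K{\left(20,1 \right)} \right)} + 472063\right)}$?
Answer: $\frac{1}{381403187922} \approx 2.6219 \cdot 10^{-12}$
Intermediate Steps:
$K{\left(V,h \right)} = 4$ ($K{\left(V,h \right)} = 7 - 3 = 4$)
$\frac{1}{422^{2} + \left(\left(238864 + \left(103472 - 21803\right)\right) + 487389\right) \left(y{\left(K{\left(20,1 \right)} \right)} + 472063\right)} = \frac{1}{422^{2} + \left(\left(238864 + \left(103472 - 21803\right)\right) + 487389\right) \left(4^{2} + 472063\right)} = \frac{1}{178084 + \left(\left(238864 + 81669\right) + 487389\right) \left(16 + 472063\right)} = \frac{1}{178084 + \left(320533 + 487389\right) 472079} = \frac{1}{178084 + 807922 \cdot 472079} = \frac{1}{178084 + 381403009838} = \frac{1}{381403187922}$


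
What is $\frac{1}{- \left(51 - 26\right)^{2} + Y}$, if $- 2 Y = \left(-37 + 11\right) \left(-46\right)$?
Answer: $- \frac{1}{1223} \approx -0.00081766$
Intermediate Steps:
$Y = -598$ ($Y = - \frac{\left(-37 + 11\right) \left(-46\right)}{2} = - \frac{\left(-26\right) \left(-46\right)}{2} = \left(- \frac{1}{2}\right) 1196 = -598$)
$\frac{1}{- \left(51 - 26\right)^{2} + Y} = \frac{1}{- \left(51 - 26\right)^{2} - 598} = \frac{1}{- 25^{2} - 598} = \frac{1}{\left(-1\right) 625 - 598} = \frac{1}{-625 - 598} = \frac{1}{-1223} = - \frac{1}{1223}$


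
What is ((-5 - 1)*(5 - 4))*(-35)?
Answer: 210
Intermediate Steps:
((-5 - 1)*(5 - 4))*(-35) = -6*1*(-35) = -6*(-35) = 210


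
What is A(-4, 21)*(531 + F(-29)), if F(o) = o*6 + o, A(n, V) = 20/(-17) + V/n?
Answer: -35834/17 ≈ -2107.9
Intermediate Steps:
A(n, V) = -20/17 + V/n (A(n, V) = 20*(-1/17) + V/n = -20/17 + V/n)
F(o) = 7*o (F(o) = 6*o + o = 7*o)
A(-4, 21)*(531 + F(-29)) = (-20/17 + 21/(-4))*(531 + 7*(-29)) = (-20/17 + 21*(-¼))*(531 - 203) = (-20/17 - 21/4)*328 = -437/68*328 = -35834/17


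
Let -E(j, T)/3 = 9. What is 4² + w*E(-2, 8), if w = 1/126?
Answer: 221/14 ≈ 15.786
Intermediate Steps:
E(j, T) = -27 (E(j, T) = -3*9 = -27)
w = 1/126 ≈ 0.0079365
4² + w*E(-2, 8) = 4² + (1/126)*(-27) = 16 - 3/14 = 221/14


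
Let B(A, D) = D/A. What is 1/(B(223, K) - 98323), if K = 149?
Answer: -223/21925880 ≈ -1.0171e-5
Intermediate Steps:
1/(B(223, K) - 98323) = 1/(149/223 - 98323) = 1/(-21925880/223) = -223/21925880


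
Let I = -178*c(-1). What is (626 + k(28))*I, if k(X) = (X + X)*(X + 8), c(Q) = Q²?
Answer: -470276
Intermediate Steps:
k(X) = 2*X*(8 + X) (k(X) = (2*X)*(8 + X) = 2*X*(8 + X))
I = -178 (I = -178*(-1)² = -178*1 = -178)
(626 + k(28))*I = (626 + 2*28*(8 + 28))*(-178) = (626 + 2*28*36)*(-178) = (626 + 2016)*(-178) = 2642*(-178) = -470276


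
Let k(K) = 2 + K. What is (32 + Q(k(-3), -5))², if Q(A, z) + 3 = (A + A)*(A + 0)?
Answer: 961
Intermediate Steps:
Q(A, z) = -3 + 2*A² (Q(A, z) = -3 + (A + A)*(A + 0) = -3 + (2*A)*A = -3 + 2*A²)
(32 + Q(k(-3), -5))² = (32 + (-3 + 2*(2 - 3)²))² = (32 + (-3 + 2*(-1)²))² = (32 + (-3 + 2*1))² = (32 + (-3 + 2))² = (32 - 1)² = 31² = 961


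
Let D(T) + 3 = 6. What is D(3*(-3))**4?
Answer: 81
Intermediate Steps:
D(T) = 3 (D(T) = -3 + 6 = 3)
D(3*(-3))**4 = 3**4 = 81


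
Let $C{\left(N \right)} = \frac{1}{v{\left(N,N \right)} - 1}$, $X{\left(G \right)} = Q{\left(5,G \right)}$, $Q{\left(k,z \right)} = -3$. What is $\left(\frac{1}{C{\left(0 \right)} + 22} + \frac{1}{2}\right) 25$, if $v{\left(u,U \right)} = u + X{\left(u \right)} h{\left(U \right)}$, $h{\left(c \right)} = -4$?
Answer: $\frac{6625}{486} \approx 13.632$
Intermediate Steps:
$X{\left(G \right)} = -3$
$v{\left(u,U \right)} = 12 + u$ ($v{\left(u,U \right)} = u - -12 = u + 12 = 12 + u$)
$C{\left(N \right)} = \frac{1}{11 + N}$ ($C{\left(N \right)} = \frac{1}{\left(12 + N\right) - 1} = \frac{1}{11 + N}$)
$\left(\frac{1}{C{\left(0 \right)} + 22} + \frac{1}{2}\right) 25 = \left(\frac{1}{\frac{1}{11 + 0} + 22} + \frac{1}{2}\right) 25 = \left(\frac{1}{\frac{1}{11} + 22} + \frac{1}{2}\right) 25 = \left(\frac{1}{\frac{243}{11}} + \frac{1}{2}\right) 25 = \left(\frac{11}{243} + \frac{1}{2}\right) 25 = \frac{265}{486} \cdot 25 = \frac{6625}{486}$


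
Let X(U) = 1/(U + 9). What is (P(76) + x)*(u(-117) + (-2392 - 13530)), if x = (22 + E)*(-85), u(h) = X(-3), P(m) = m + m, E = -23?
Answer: -7546949/2 ≈ -3.7735e+6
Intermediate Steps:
P(m) = 2*m
X(U) = 1/(9 + U)
u(h) = ⅙ (u(h) = 1/(9 - 3) = 1/6 = ⅙)
x = 85 (x = (22 - 23)*(-85) = -1*(-85) = 85)
(P(76) + x)*(u(-117) + (-2392 - 13530)) = (2*76 + 85)*(⅙ + (-2392 - 13530)) = (152 + 85)*(⅙ - 15922) = 237*(-95531/6) = -7546949/2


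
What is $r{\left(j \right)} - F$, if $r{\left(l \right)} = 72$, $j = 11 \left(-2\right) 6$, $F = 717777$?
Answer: $-717705$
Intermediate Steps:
$j = -132$ ($j = \left(-22\right) 6 = -132$)
$r{\left(j \right)} - F = 72 - 717777 = -717705$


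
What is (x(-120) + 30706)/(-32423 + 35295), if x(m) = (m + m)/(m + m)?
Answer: 30707/2872 ≈ 10.692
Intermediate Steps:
x(m) = 1 (x(m) = (2*m)/((2*m)) = (2*m)*(1/(2*m)) = 1)
(x(-120) + 30706)/(-32423 + 35295) = (1 + 30706)/(-32423 + 35295) = 30707/2872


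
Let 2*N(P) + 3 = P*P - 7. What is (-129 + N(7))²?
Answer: 47961/4 ≈ 11990.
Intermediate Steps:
N(P) = -5 + P²/2 (N(P) = -3/2 + (P*P - 7)/2 = -3/2 + (P² - 7)/2 = -3/2 + (-7 + P²)/2 = -3/2 + (-7/2 + P²/2) = -5 + P²/2)
(-129 + N(7))² = (-129 + (-5 + (½)*7²))² = (-129 + (-5 + (½)*49))² = (-129 + (-5 + 49/2))² = (-129 + 39/2)² = (-219/2)² = 47961/4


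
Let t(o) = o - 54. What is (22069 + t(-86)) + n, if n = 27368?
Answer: 49297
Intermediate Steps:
t(o) = -54 + o
(22069 + t(-86)) + n = (22069 + (-54 - 86)) + 27368 = (22069 - 140) + 27368 = 21929 + 27368 = 49297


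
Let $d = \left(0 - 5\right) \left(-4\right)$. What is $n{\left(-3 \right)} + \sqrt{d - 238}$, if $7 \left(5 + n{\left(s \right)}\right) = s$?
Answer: $- \frac{38}{7} + i \sqrt{218} \approx -5.4286 + 14.765 i$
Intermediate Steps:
$n{\left(s \right)} = -5 + \frac{s}{7}$
$d = 20$ ($d = \left(-5\right) \left(-4\right) = 20$)
$n{\left(-3 \right)} + \sqrt{d - 238} = \left(-5 + \frac{1}{7} \left(-3\right)\right) + \sqrt{20 - 238} = \left(-5 - \frac{3}{7}\right) + \sqrt{-218} = - \frac{38}{7} + i \sqrt{218}$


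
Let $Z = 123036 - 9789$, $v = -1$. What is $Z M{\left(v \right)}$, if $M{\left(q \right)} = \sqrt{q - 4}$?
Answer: $113247 i \sqrt{5} \approx 2.5323 \cdot 10^{5} i$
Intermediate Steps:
$M{\left(q \right)} = \sqrt{-4 + q}$ ($M{\left(q \right)} = \sqrt{q - 4} = \sqrt{-4 + q}$)
$Z = 113247$
$Z M{\left(v \right)} = 113247 \sqrt{-4 - 1} = 113247 \sqrt{-5} = 113247 i \sqrt{5}$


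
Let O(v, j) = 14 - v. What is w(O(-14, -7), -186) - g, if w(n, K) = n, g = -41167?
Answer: 41195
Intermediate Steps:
w(O(-14, -7), -186) - g = (14 - 1*(-14)) - 1*(-41167) = (14 + 14) + 41167 = 28 + 41167 = 41195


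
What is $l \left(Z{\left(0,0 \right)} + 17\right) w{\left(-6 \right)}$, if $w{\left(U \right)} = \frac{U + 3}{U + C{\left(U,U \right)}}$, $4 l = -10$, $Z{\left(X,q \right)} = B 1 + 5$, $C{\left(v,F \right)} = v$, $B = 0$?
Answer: $- \frac{55}{4} \approx -13.75$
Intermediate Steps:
$Z{\left(X,q \right)} = 5$ ($Z{\left(X,q \right)} = 0 \cdot 1 + 5 = 0 + 5 = 5$)
$l = - \frac{5}{2}$ ($l = \frac{1}{4} \left(-10\right) = - \frac{5}{2} \approx -2.5$)
$w{\left(U \right)} = \frac{3 + U}{2 U}$ ($w{\left(U \right)} = \frac{U + 3}{U + U} = \frac{3 + U}{2 U}$)
$l \left(Z{\left(0,0 \right)} + 17\right) w{\left(-6 \right)} = - \frac{5 \left(5 + 17\right)}{2} \frac{3 - 6}{2 \left(-6\right)} = \left(- \frac{5}{2}\right) 22 \cdot \frac{1}{2} \left(- \frac{1}{6}\right) \left(-3\right) = \left(-55\right) \frac{1}{4} = - \frac{55}{4}$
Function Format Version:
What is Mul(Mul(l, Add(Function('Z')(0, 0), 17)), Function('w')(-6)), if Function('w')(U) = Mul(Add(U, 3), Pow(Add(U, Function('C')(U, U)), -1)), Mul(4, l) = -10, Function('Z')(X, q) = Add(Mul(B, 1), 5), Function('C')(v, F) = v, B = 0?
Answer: Rational(-55, 4) ≈ -13.750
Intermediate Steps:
Function('Z')(X, q) = 5 (Function('Z')(X, q) = Add(Mul(0, 1), 5) = Add(0, 5) = 5)
l = Rational(-5, 2) (l = Mul(Rational(1, 4), -10) = Rational(-5, 2) ≈ -2.5000)
Function('w')(U) = Mul(Rational(1, 2), Pow(U, -1), Add(3, U)) (Function('w')(U) = Mul(Add(U, 3), Pow(Add(U, U), -1)) = Mul(Add(3, U), Pow(Mul(2, U), -1)) = Mul(Add(3, U), Mul(Rational(1, 2), Pow(U, -1))) = Mul(Rational(1, 2), Pow(U, -1), Add(3, U)))
Mul(Mul(l, Add(Function('Z')(0, 0), 17)), Function('w')(-6)) = Mul(Mul(Rational(-5, 2), Add(5, 17)), Mul(Rational(1, 2), Pow(-6, -1), Add(3, -6))) = Mul(Mul(Rational(-5, 2), 22), Mul(Rational(1, 2), Rational(-1, 6), -3)) = Mul(-55, Rational(1, 4)) = Rational(-55, 4)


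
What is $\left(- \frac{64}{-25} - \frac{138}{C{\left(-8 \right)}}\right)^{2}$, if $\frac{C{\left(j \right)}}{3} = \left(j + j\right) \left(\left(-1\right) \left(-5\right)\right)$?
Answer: $\frac{393129}{40000} \approx 9.8282$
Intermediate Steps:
$C{\left(j \right)} = 30 j$ ($C{\left(j \right)} = 3 \left(j + j\right) \left(\left(-1\right) \left(-5\right)\right) = 3 \cdot 2 j 5 = 3 \cdot 10 j = 30 j$)
$\left(- \frac{64}{-25} - \frac{138}{C{\left(-8 \right)}}\right)^{2} = \left(- \frac{64}{-25} - \frac{138}{30 \left(-8\right)}\right)^{2} = \left(\left(-64\right) \left(- \frac{1}{25}\right) - \frac{138}{-240}\right)^{2} = \left(\frac{64}{25} - - \frac{23}{40}\right)^{2} = \left(\frac{64}{25} + \frac{23}{40}\right)^{2} = \left(\frac{627}{200}\right)^{2} = \frac{393129}{40000}$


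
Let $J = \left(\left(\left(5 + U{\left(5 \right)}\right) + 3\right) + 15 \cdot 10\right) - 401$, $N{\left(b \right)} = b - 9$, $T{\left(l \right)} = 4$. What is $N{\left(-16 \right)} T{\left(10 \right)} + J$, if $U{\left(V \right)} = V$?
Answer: $-338$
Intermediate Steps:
$N{\left(b \right)} = -9 + b$
$J = -238$ ($J = \left(\left(\left(5 + 5\right) + 3\right) + 15 \cdot 10\right) - 401 = \left(\left(10 + 3\right) + 150\right) - 401 = \left(13 + 150\right) - 401 = 163 - 401 = -238$)
$N{\left(-16 \right)} T{\left(10 \right)} + J = \left(-9 - 16\right) 4 - 238 = \left(-25\right) 4 - 238 = -100 - 238 = -338$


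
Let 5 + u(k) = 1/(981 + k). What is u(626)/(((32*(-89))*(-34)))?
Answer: -4017/77804512 ≈ -5.1629e-5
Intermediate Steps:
u(k) = -5 + 1/(981 + k)
u(626)/(((32*(-89))*(-34))) = ((-4904 - 5*626)/(981 + 626))/(((32*(-89))*(-34))) = ((-4904 - 3130)/1607)/((-2848*(-34))) = ((1/1607)*(-8034))/96832 = -8034/1607*1/96832 = -4017/77804512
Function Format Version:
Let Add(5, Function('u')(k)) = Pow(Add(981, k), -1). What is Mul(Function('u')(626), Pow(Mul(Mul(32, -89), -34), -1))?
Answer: Rational(-4017, 77804512) ≈ -5.1629e-5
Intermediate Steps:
Function('u')(k) = Add(-5, Pow(Add(981, k), -1))
Mul(Function('u')(626), Pow(Mul(Mul(32, -89), -34), -1)) = Mul(Mul(Pow(Add(981, 626), -1), Add(-4904, Mul(-5, 626))), Pow(Mul(Mul(32, -89), -34), -1)) = Mul(Mul(Pow(1607, -1), Add(-4904, -3130)), Pow(Mul(-2848, -34), -1)) = Mul(Mul(Rational(1, 1607), -8034), Pow(96832, -1)) = Mul(Rational(-8034, 1607), Rational(1, 96832)) = Rational(-4017, 77804512)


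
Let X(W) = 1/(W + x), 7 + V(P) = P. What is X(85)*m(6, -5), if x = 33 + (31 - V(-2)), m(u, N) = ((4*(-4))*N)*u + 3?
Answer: 483/158 ≈ 3.0570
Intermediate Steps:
V(P) = -7 + P
m(u, N) = 3 - 16*N*u (m(u, N) = (-16*N)*u + 3 = -16*N*u + 3 = 3 - 16*N*u)
x = 73 (x = 33 + (31 - (-7 - 2)) = 33 + (31 - 1*(-9)) = 33 + (31 + 9) = 33 + 40 = 73)
X(W) = 1/(73 + W) (X(W) = 1/(W + 73) = 1/(73 + W))
X(85)*m(6, -5) = (3 - 16*(-5)*6)/(73 + 85) = (3 + 480)/158 = (1/158)*483 = 483/158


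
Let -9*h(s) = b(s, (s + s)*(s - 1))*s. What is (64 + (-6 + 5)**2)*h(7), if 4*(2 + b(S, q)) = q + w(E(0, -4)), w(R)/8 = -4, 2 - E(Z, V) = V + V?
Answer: -5005/9 ≈ -556.11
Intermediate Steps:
E(Z, V) = 2 - 2*V (E(Z, V) = 2 - (V + V) = 2 - 2*V)
w(R) = -32 (w(R) = 8*(-4) = -32)
b(S, q) = -10 + q/4 (b(S, q) = -2 + (q - 32)/4 = -2 + (-32 + q)/4 = -2 + (-8 + q/4) = -10 + q/4)
h(s) = -s*(-10 + s*(-1 + s)/2)/9 (h(s) = -(-10 + ((s + s)*(s - 1))/4)*s/9 = -(-10 + ((2*s)*(-1 + s))/4)*s/9 = -(-10 + (2*s*(-1 + s))/4)*s/9 = -(-10 + s*(-1 + s)/2)*s/9 = -s*(-10 + s*(-1 + s)/2)/9)
(64 + (-6 + 5)**2)*h(7) = (64 + (-6 + 5)**2)*((1/18)*7*(20 + 7 - 1*7**2)) = (64 + (-1)**2)*((1/18)*7*(20 + 7 - 1*49)) = (64 + 1)*((1/18)*7*(20 + 7 - 49)) = 65*((1/18)*7*(-22)) = 65*(-77/9) = -5005/9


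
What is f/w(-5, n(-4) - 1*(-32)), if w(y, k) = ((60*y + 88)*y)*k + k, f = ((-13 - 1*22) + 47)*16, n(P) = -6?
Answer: 96/13793 ≈ 0.0069600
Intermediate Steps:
f = 192 (f = ((-13 - 22) + 47)*16 = (-35 + 47)*16 = 12*16 = 192)
w(y, k) = k + k*y*(88 + 60*y) (w(y, k) = ((88 + 60*y)*y)*k + k = (y*(88 + 60*y))*k + k = k*y*(88 + 60*y) + k = k + k*y*(88 + 60*y))
f/w(-5, n(-4) - 1*(-32)) = 192/(((-6 - 1*(-32))*(1 + 60*(-5)² + 88*(-5)))) = 192/(((-6 + 32)*(1 + 60*25 - 440))) = 192/((26*(1 + 1500 - 440))) = 192/((26*1061)) = 192/27586 = 192*(1/27586) = 96/13793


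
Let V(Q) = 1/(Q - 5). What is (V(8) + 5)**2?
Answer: 256/9 ≈ 28.444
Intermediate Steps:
V(Q) = 1/(-5 + Q)
(V(8) + 5)**2 = (1/(-5 + 8) + 5)**2 = (1/3 + 5)**2 = (16/3)**2 = 256/9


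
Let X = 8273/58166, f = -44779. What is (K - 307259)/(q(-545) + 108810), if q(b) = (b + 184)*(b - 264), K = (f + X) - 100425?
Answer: -26317954585/23316364594 ≈ -1.1287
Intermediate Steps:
X = 8273/58166 (X = 8273*(1/58166) = 8273/58166 ≈ 0.14223)
K = -8445927591/58166 (K = (-44779 + 8273/58166) - 100425 = -2604607041/58166 - 100425 = -8445927591/58166 ≈ -1.4520e+5)
q(b) = (-264 + b)*(184 + b) (q(b) = (184 + b)*(-264 + b) = (-264 + b)*(184 + b))
(K - 307259)/(q(-545) + 108810) = (-8445927591/58166 - 307259)/((-48576 + (-545)**2 - 80*(-545)) + 108810) = -26317954585/(58166*((-48576 + 297025 + 43600) + 108810)) = -26317954585/(58166*(292049 + 108810)) = -26317954585/58166/400859 = -26317954585/58166*1/400859 = -26317954585/23316364594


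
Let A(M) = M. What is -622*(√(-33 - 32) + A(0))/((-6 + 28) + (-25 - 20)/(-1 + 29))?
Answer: -17416*I*√65/571 ≈ -245.91*I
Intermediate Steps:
-622*(√(-33 - 32) + A(0))/((-6 + 28) + (-25 - 20)/(-1 + 29)) = -622*(√(-33 - 32) + 0)/((-6 + 28) + (-25 - 20)/(-1 + 29)) = -622*(√(-65) + 0)/(22 - 45/28) = -622*(I*√65 + 0)/(22 - 45*1/28) = -622*I*√65/(22 - 45/28) = -622*I*√65/571/28 = -622*I*√65*28/571 = -17416*I*√65/571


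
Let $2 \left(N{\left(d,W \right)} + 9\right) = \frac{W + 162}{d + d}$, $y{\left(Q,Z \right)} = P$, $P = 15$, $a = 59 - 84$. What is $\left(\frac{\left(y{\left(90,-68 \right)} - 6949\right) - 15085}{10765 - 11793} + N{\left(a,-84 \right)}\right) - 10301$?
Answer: $- \frac{264436571}{25700} \approx -10289.0$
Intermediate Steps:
$a = -25$
$y{\left(Q,Z \right)} = 15$
$N{\left(d,W \right)} = -9 + \frac{162 + W}{4 d}$ ($N{\left(d,W \right)} = -9 + \frac{\left(W + 162\right) \frac{1}{d + d}}{2} = -9 + \frac{\left(162 + W\right) \frac{1}{2 d}}{2} = -9 + \frac{\frac{1}{2} \frac{1}{d} \left(162 + W\right)}{2} = -9 + \frac{162 + W}{4 d}$)
$\left(\frac{\left(y{\left(90,-68 \right)} - 6949\right) - 15085}{10765 - 11793} + N{\left(a,-84 \right)}\right) - 10301 = \left(\frac{\left(15 - 6949\right) - 15085}{10765 - 11793} + \frac{162 - 84 - -900}{4 \left(-25\right)}\right) - 10301 = \left(\frac{\left(15 - 6949\right) - 15085}{-1028} + \frac{1}{4} \left(- \frac{1}{25}\right) \left(162 - 84 + 900\right)\right) - 10301 = \left(\left(-6934 - 15085\right) \left(- \frac{1}{1028}\right) + \frac{1}{4} \left(- \frac{1}{25}\right) 978\right) - 10301 = \left(\left(-22019\right) \left(- \frac{1}{1028}\right) - \frac{489}{50}\right) - 10301 = \left(\frac{22019}{1028} - \frac{489}{50}\right) - 10301 = \frac{299129}{25700} - 10301 = - \frac{264436571}{25700}$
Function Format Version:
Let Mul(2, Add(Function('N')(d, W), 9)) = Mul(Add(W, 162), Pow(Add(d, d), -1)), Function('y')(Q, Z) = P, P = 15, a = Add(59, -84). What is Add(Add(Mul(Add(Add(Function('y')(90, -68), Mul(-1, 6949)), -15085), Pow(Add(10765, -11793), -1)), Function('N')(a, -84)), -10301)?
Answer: Rational(-264436571, 25700) ≈ -10289.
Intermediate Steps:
a = -25
Function('y')(Q, Z) = 15
Function('N')(d, W) = Add(-9, Mul(Rational(1, 4), Pow(d, -1), Add(162, W))) (Function('N')(d, W) = Add(-9, Mul(Rational(1, 2), Mul(Add(W, 162), Pow(Add(d, d), -1)))) = Add(-9, Mul(Rational(1, 2), Mul(Add(162, W), Pow(Mul(2, d), -1)))) = Add(-9, Mul(Rational(1, 2), Mul(Add(162, W), Mul(Rational(1, 2), Pow(d, -1))))) = Add(-9, Mul(Rational(1, 2), Mul(Rational(1, 2), Pow(d, -1), Add(162, W)))) = Add(-9, Mul(Rational(1, 4), Pow(d, -1), Add(162, W))))
Add(Add(Mul(Add(Add(Function('y')(90, -68), Mul(-1, 6949)), -15085), Pow(Add(10765, -11793), -1)), Function('N')(a, -84)), -10301) = Add(Add(Mul(Add(Add(15, Mul(-1, 6949)), -15085), Pow(Add(10765, -11793), -1)), Mul(Rational(1, 4), Pow(-25, -1), Add(162, -84, Mul(-36, -25)))), -10301) = Add(Add(Mul(Add(Add(15, -6949), -15085), Pow(-1028, -1)), Mul(Rational(1, 4), Rational(-1, 25), Add(162, -84, 900))), -10301) = Add(Add(Mul(Add(-6934, -15085), Rational(-1, 1028)), Mul(Rational(1, 4), Rational(-1, 25), 978)), -10301) = Add(Add(Mul(-22019, Rational(-1, 1028)), Rational(-489, 50)), -10301) = Add(Add(Rational(22019, 1028), Rational(-489, 50)), -10301) = Add(Rational(299129, 25700), -10301) = Rational(-264436571, 25700)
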